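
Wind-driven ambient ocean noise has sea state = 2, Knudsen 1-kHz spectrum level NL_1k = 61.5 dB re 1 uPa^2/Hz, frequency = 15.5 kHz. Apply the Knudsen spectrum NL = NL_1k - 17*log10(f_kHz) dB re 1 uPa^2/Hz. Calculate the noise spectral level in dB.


41.26 dB


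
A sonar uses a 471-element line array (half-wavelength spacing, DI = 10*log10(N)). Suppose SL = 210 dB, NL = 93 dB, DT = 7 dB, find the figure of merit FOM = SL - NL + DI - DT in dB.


Step 1: DI = 10*log10(471) = 26.73 dB
Step 2: FOM = SL - NL + DI - DT = 210 - 93 + 26.73 - 7 = 136.73

136.73 dB


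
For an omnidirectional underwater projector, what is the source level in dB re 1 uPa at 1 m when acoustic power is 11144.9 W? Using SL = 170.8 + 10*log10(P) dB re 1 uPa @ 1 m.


211.27 dB


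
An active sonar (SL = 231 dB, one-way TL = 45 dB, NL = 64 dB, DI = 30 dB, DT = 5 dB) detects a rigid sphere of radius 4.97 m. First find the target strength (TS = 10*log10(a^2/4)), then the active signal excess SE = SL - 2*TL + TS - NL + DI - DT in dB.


Step 1: TS = 10*log10(4.97^2/4) = 7.91 dB
Step 2: SE = SL - 2*TL + TS - NL + DI - DT = 231 - 2*45 + (7.91) - 64 + 30 - 5 = 109.91

109.91 dB


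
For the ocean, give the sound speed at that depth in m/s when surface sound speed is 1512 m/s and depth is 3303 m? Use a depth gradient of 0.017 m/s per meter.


c = 1512 + 0.017 * 3303 = 1568.151

1568.151 m/s


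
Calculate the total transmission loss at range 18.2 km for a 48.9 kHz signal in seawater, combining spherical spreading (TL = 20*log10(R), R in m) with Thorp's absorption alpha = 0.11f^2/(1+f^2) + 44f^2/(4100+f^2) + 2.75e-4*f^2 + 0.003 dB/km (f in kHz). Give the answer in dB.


Step 1 (Thorp): alpha = 0.11*2391.21/(1+2391.21) + 44*2391.21/(4100+2391.21) + 2.75e-4*2391.21 + 0.003 = 16.9791 dB/km
Step 2: TL_spread = 20*log10(18200) = 85.2 dB
Step 3: TL_abs = alpha*R = 16.9791 * 18.2 = 309.02 dB
Step 4: TL_total = 85.2 + 309.02 = 394.22

394.22 dB


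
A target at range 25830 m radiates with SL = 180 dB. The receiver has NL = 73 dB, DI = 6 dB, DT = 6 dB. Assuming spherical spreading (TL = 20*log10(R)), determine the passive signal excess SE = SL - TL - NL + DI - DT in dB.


Step 1: TL = 20*log10(25830) = 88.24 dB
Step 2: SE = 180 - 88.24 - 73 + 6 - 6 = 18.76

18.76 dB


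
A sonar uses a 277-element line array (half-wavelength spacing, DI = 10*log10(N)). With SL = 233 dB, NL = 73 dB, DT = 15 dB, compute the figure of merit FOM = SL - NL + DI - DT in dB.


Step 1: DI = 10*log10(277) = 24.42 dB
Step 2: FOM = SL - NL + DI - DT = 233 - 73 + 24.42 - 15 = 169.42

169.42 dB


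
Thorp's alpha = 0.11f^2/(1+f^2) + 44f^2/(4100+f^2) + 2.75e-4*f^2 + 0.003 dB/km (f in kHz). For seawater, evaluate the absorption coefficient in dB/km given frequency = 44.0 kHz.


f^2 = 1936.0
alpha = 0.11*1936.0/(1+1936.0) + 44*1936.0/(4100+1936.0) + 2.75e-4*1936.0 + 0.003 = 14.758

14.758 dB/km


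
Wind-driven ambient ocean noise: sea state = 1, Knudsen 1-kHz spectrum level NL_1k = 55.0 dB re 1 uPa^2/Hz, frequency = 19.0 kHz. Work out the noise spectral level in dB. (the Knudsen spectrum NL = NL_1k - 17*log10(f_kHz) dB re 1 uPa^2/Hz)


NL = NL_1k - 17*log10(f_kHz) = 55.0 - 17*log10(19.0) = 55.0 - (21.74) = 33.26

33.26 dB


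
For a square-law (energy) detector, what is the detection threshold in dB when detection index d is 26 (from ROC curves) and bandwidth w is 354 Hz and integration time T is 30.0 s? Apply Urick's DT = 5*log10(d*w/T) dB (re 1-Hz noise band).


DT = 5*log10(d*w/T) = 5*log10(26 * 354 / 30.0) = 5*log10(306.8) = 12.43

12.43 dB


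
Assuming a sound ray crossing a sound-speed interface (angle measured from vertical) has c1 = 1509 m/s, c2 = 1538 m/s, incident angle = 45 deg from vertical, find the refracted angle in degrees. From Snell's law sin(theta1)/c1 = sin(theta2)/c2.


sin(theta2) = (c2/c1)*sin(theta1) = (1538/1509)*sin(45 deg) = 0.7207
theta2 = arcsin(0.7207) = 46.11

46.11 deg


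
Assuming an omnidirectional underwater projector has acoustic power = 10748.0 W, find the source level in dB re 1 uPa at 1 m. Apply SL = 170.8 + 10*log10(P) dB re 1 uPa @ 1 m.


SL = 170.8 + 10*log10(10748.0) = 170.8 + 40.31 = 211.11

211.11 dB


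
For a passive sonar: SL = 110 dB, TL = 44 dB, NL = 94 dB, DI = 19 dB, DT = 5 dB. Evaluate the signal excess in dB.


SE = SL - TL - NL + DI - DT = 110 - 44 - 94 + 19 - 5 = -14

-14 dB


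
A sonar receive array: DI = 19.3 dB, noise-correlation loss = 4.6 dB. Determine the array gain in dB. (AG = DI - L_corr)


14.7 dB


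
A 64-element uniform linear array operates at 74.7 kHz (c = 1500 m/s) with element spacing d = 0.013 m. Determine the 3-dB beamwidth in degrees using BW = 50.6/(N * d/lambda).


Step 1: lambda = 1500/74700 = 0.02008 m
Step 2: d/lambda = 0.013/0.02008 = 0.6474
Step 3: BW = 50.6/(N * d/lambda) = 50.6/(64 * 0.6474) = 1.22

1.22 deg


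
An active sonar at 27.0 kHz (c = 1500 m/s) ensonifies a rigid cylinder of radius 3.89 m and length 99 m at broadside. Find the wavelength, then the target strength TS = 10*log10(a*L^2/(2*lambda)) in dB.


Step 1: lambda = c/f = 1500/27000 = 0.05556 m
Step 2: TS = 10*log10(a*L^2/(2*lambda)) = 10*log10(3.89*99^2/(2*0.05556)) = 55.35

55.35 dB


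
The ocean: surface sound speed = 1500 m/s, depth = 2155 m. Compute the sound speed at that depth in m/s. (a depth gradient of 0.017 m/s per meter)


c = 1500 + 0.017 * 2155 = 1536.635

1536.635 m/s


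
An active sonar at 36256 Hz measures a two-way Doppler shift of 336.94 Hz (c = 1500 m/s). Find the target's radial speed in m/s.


6.97 m/s


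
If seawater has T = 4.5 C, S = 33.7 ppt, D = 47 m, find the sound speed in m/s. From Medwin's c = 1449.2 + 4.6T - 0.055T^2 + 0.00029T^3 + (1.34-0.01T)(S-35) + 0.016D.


c = 1449.2 + 4.6*4.5 - 0.055*4.5^2 + 0.00029*4.5^3 + (1.34 - 0.01*4.5)*(33.7 - 35) + 0.016*47 = 1467.88

1467.88 m/s


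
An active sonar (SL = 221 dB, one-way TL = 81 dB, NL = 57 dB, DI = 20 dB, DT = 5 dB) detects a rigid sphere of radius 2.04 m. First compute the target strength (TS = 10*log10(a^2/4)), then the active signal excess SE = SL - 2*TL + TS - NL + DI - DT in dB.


Step 1: TS = 10*log10(2.04^2/4) = 0.17 dB
Step 2: SE = SL - 2*TL + TS - NL + DI - DT = 221 - 2*81 + (0.17) - 57 + 20 - 5 = 17.17

17.17 dB


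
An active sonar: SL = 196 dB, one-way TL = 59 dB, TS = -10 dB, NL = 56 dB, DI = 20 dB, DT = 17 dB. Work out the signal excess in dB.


SE = SL - 2*TL + TS - NL + DI - DT = 196 - 2*59 + (-10) - 56 + 20 - 17 = 15

15 dB


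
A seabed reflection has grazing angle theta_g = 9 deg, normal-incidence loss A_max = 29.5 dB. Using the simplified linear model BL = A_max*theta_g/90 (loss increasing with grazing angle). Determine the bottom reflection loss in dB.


BL = A_max * theta_g / 90 = 29.5 * 9 / 90 = 2.95

2.95 dB


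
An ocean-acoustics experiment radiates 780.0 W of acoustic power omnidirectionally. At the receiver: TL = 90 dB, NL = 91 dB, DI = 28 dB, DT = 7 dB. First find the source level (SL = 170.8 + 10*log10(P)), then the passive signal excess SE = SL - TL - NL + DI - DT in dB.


Step 1: SL = 170.8 + 10*log10(780.0) = 199.72 dB
Step 2: SE = SL - TL - NL + DI - DT = 199.72 - 90 - 91 + 28 - 7 = 39.72

39.72 dB


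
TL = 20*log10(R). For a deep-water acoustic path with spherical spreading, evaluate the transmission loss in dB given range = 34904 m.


TL = 20*log10(34904) = 90.86

90.86 dB


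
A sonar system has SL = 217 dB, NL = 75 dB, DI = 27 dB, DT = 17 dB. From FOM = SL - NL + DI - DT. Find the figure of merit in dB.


152 dB


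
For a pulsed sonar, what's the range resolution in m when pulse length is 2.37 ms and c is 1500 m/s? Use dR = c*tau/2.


dR = c*tau/2 = 1500 * 2.37e-3 / 2 = 1.7775

1.7775 m


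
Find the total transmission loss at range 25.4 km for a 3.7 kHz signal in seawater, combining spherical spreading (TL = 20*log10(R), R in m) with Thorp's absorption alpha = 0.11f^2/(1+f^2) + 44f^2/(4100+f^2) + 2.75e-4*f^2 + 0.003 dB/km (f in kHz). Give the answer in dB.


94.59 dB


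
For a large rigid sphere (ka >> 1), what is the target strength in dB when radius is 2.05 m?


TS = 10*log10(2.05^2 / 4) = 10*log10(1.050625) = 0.21

0.21 dB


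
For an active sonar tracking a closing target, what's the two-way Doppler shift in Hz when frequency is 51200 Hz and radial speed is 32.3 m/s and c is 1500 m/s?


fd = 2*f*v/c = 2 * 51200 * 32.3 / 1500 = 2205.01

2205.01 Hz


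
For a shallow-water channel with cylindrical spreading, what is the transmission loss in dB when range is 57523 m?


47.6 dB


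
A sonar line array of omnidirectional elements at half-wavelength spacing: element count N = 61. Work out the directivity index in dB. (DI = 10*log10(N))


DI = 10*log10(61) = 17.85

17.85 dB


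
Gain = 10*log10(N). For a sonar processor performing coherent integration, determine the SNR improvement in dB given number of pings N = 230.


Gain = 10*log10(230) = 23.62

23.62 dB


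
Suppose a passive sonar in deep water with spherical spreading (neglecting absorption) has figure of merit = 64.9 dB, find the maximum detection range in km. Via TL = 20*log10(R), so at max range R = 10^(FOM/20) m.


At max range FOM = TL, so 20*log10(R) = 64.9
R = 10^(64.9/20) = 1757.92 m = 1.76 km

1.76 km


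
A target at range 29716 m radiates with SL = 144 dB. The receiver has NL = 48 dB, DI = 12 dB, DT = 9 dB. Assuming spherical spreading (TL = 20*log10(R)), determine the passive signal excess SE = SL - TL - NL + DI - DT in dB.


Step 1: TL = 20*log10(29716) = 89.46 dB
Step 2: SE = 144 - 89.46 - 48 + 12 - 9 = 9.54

9.54 dB


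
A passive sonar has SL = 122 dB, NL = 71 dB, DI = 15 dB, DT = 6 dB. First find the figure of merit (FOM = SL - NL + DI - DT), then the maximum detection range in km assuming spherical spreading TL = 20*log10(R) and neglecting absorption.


Step 1: FOM = SL - NL + DI - DT = 122 - 71 + 15 - 6 = 60 dB
Step 2: at max range FOM = TL = 20*log10(R), so R = 10^(60/20) = 1000.0 m = 1.0 km

1.0 km


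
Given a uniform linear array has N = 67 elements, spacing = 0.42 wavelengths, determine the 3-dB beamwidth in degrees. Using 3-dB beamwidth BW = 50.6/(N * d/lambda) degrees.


BW = 50.6 / (67 * 0.42) = 50.6 / 28.14 = 1.8

1.8 deg


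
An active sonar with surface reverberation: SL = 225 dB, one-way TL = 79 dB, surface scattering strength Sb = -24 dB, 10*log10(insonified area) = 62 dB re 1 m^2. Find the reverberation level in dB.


105 dB


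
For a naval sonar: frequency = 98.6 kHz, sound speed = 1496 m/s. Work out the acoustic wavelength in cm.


lambda = c/f = 1496 / 98600 = 0.0152 m = 1.52 cm

1.52 cm


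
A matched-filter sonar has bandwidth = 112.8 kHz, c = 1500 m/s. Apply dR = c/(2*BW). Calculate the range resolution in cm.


dR = c/(2*BW) = 1500 / (2 * 112.8e3) = 0.0066 m = 0.66 cm

0.66 cm


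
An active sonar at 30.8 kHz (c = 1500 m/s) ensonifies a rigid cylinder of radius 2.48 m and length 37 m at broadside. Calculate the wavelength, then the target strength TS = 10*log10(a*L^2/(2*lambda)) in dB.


Step 1: lambda = c/f = 1500/30800 = 0.0487 m
Step 2: TS = 10*log10(a*L^2/(2*lambda)) = 10*log10(2.48*37^2/(2*0.0487)) = 45.42

45.42 dB


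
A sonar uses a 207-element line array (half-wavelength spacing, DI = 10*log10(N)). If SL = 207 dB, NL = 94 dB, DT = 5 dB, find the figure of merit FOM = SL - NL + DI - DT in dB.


Step 1: DI = 10*log10(207) = 23.16 dB
Step 2: FOM = SL - NL + DI - DT = 207 - 94 + 23.16 - 5 = 131.16

131.16 dB


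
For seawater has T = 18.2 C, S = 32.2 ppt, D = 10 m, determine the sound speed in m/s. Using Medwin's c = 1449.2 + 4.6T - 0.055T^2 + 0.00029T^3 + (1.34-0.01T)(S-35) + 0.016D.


1513.37 m/s


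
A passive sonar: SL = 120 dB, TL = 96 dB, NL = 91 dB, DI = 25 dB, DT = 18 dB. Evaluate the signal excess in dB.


SE = SL - TL - NL + DI - DT = 120 - 96 - 91 + 25 - 18 = -60

-60 dB


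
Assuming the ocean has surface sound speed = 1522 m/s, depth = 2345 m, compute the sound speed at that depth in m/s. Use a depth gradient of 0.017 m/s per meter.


c = 1522 + 0.017 * 2345 = 1561.865

1561.865 m/s


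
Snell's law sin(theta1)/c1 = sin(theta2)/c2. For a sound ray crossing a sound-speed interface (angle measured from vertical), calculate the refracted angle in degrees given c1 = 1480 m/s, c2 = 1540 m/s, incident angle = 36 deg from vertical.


37.71 deg


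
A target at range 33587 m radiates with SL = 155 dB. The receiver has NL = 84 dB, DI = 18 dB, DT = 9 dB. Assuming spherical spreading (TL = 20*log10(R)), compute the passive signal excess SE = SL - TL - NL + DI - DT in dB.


-10.52 dB


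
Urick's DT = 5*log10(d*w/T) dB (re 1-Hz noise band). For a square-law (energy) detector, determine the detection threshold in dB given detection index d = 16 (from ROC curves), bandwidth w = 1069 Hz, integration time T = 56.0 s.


DT = 5*log10(d*w/T) = 5*log10(16 * 1069 / 56.0) = 5*log10(305.43) = 12.42

12.42 dB


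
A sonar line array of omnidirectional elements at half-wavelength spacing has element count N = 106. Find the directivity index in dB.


DI = 10*log10(106) = 20.25

20.25 dB


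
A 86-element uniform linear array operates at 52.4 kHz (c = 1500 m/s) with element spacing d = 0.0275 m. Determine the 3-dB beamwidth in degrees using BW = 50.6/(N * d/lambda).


Step 1: lambda = 1500/52400 = 0.02863 m
Step 2: d/lambda = 0.0275/0.02863 = 0.9605
Step 3: BW = 50.6/(N * d/lambda) = 50.6/(86 * 0.9605) = 0.61

0.61 deg


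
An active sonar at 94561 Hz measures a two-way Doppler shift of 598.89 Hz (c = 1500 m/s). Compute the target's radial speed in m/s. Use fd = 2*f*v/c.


From fd = 2*f*v/c, v = c*fd/(2*f) = 1500 * 598.89 / (2*94561) = 4.75

4.75 m/s


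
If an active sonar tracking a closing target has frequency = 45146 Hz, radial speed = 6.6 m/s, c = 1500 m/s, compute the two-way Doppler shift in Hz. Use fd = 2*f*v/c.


397.28 Hz


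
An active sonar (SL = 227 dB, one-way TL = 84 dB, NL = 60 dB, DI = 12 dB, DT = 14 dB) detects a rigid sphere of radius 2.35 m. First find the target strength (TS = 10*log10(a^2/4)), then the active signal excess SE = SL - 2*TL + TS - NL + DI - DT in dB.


Step 1: TS = 10*log10(2.35^2/4) = 1.4 dB
Step 2: SE = SL - 2*TL + TS - NL + DI - DT = 227 - 2*84 + (1.4) - 60 + 12 - 14 = -1.6

-1.6 dB


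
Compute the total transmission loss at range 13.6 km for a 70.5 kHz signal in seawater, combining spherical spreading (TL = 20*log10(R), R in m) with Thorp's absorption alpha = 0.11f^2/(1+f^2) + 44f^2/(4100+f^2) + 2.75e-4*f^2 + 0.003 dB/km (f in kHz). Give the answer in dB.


Step 1 (Thorp): alpha = 0.11*4970.25/(1+4970.25) + 44*4970.25/(4100+4970.25) + 2.75e-4*4970.25 + 0.003 = 25.5906 dB/km
Step 2: TL_spread = 20*log10(13600) = 82.67 dB
Step 3: TL_abs = alpha*R = 25.5906 * 13.6 = 348.03 dB
Step 4: TL_total = 82.67 + 348.03 = 430.7

430.7 dB


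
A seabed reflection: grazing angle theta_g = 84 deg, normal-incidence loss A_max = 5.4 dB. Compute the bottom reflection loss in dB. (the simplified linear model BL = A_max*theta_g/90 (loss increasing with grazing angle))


BL = A_max * theta_g / 90 = 5.4 * 84 / 90 = 5.04

5.04 dB


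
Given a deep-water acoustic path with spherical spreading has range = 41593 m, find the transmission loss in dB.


92.38 dB


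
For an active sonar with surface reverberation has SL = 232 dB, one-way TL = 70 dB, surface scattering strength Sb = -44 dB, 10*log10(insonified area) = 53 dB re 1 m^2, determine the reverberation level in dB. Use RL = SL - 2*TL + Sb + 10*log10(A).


101 dB


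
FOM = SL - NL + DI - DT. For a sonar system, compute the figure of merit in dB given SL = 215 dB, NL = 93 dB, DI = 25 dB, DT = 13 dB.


FOM = SL - NL + DI - DT = 215 - 93 + 25 - 13 = 134

134 dB


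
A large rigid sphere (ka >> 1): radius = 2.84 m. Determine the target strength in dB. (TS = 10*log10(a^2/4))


3.05 dB


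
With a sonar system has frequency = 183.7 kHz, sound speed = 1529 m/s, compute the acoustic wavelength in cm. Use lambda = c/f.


lambda = c/f = 1529 / 183700 = 0.0083 m = 0.83 cm

0.83 cm


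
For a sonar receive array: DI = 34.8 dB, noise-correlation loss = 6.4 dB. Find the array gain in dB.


AG = DI - L_corr = 34.8 - 6.4 = 28.4

28.4 dB


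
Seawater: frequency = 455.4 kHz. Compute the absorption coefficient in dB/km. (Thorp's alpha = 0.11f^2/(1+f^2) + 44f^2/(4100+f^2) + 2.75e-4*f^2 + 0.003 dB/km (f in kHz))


f^2 = 207389.16
alpha = 0.11*207389.16/(1+207389.16) + 44*207389.16/(4100+207389.16) + 2.75e-4*207389.16 + 0.003 = 100.292

100.292 dB/km


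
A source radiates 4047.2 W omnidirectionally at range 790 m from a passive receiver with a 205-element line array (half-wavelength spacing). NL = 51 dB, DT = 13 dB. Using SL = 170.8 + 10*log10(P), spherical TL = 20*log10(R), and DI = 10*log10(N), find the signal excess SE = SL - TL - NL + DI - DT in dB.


108.04 dB


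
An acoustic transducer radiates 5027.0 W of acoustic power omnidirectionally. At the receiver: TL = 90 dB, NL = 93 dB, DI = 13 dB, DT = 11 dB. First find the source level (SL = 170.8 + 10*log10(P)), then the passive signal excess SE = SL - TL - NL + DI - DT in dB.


Step 1: SL = 170.8 + 10*log10(5027.0) = 207.81 dB
Step 2: SE = SL - TL - NL + DI - DT = 207.81 - 90 - 93 + 13 - 11 = 26.81

26.81 dB


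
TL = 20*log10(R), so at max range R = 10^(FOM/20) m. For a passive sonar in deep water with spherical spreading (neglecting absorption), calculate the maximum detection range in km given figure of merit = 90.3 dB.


32.73 km


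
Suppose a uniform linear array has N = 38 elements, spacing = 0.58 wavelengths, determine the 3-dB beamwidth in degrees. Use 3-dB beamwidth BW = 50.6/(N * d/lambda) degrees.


BW = 50.6 / (38 * 0.58) = 50.6 / 22.04 = 2.3

2.3 deg


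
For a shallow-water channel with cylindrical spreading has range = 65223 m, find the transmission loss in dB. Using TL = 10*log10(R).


48.14 dB


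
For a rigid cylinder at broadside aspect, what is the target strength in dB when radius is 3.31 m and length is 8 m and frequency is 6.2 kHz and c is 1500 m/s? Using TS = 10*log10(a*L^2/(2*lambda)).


lambda = 1500/6200 = 0.24194 m
TS = 10*log10(3.31*8^2/(2*0.24194)) = 26.41

26.41 dB


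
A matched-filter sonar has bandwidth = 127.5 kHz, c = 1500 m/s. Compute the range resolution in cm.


0.59 cm


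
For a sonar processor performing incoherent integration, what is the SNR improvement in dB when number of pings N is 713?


14.27 dB


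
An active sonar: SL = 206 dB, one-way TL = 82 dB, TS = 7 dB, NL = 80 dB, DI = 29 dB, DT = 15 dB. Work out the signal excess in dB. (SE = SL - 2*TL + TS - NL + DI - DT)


SE = SL - 2*TL + TS - NL + DI - DT = 206 - 2*82 + (7) - 80 + 29 - 15 = -17

-17 dB


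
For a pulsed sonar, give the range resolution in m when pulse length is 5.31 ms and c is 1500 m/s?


3.9825 m


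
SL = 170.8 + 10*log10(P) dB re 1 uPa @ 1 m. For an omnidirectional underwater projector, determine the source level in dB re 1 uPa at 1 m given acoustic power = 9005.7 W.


SL = 170.8 + 10*log10(9005.7) = 170.8 + 39.55 = 210.35

210.35 dB


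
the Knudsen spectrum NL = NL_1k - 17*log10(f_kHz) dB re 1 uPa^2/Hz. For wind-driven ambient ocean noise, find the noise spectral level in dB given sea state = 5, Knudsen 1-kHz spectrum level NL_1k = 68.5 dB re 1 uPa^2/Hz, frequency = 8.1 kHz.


53.06 dB


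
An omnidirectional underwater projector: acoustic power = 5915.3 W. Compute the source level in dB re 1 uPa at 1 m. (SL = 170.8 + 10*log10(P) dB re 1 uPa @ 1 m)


SL = 170.8 + 10*log10(5915.3) = 170.8 + 37.72 = 208.52

208.52 dB


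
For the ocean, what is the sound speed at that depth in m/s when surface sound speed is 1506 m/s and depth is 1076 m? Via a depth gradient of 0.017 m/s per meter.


1524.292 m/s


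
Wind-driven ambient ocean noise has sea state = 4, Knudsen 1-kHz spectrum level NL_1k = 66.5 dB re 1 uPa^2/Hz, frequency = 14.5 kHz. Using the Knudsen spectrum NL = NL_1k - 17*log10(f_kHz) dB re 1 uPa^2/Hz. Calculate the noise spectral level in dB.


NL = NL_1k - 17*log10(f_kHz) = 66.5 - 17*log10(14.5) = 66.5 - (19.74) = 46.76

46.76 dB


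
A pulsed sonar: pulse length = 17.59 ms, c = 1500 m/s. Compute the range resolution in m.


dR = c*tau/2 = 1500 * 17.59e-3 / 2 = 13.1925

13.1925 m


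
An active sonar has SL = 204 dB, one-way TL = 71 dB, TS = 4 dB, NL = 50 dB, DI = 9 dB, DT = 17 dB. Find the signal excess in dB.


8 dB


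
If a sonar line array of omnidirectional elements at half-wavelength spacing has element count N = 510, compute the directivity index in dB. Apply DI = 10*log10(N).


27.08 dB


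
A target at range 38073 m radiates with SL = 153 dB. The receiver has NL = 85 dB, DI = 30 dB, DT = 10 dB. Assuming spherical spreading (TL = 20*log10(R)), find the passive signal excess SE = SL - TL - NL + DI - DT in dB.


Step 1: TL = 20*log10(38073) = 91.61 dB
Step 2: SE = 153 - 91.61 - 85 + 30 - 10 = -3.61

-3.61 dB


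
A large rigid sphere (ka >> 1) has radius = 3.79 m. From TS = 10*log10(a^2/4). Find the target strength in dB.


TS = 10*log10(3.79^2 / 4) = 10*log10(3.591025) = 5.55

5.55 dB


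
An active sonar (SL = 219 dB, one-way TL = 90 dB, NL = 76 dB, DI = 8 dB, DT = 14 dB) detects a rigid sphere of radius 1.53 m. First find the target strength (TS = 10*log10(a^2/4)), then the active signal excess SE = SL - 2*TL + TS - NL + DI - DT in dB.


Step 1: TS = 10*log10(1.53^2/4) = -2.33 dB
Step 2: SE = SL - 2*TL + TS - NL + DI - DT = 219 - 2*90 + (-2.33) - 76 + 8 - 14 = -45.33

-45.33 dB


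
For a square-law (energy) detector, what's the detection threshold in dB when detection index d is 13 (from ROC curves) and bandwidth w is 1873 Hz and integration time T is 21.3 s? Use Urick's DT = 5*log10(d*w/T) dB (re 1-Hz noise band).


15.29 dB


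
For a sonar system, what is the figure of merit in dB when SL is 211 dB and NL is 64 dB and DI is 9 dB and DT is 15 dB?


FOM = SL - NL + DI - DT = 211 - 64 + 9 - 15 = 141

141 dB


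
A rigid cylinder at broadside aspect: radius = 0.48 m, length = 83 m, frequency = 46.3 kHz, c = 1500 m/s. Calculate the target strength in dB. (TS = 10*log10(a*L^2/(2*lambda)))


47.08 dB


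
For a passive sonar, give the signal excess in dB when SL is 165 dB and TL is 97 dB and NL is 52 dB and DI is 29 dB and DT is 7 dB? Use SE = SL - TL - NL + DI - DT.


SE = SL - TL - NL + DI - DT = 165 - 97 - 52 + 29 - 7 = 38

38 dB


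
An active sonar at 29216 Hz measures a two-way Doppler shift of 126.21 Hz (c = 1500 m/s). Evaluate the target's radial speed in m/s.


From fd = 2*f*v/c, v = c*fd/(2*f) = 1500 * 126.21 / (2*29216) = 3.24

3.24 m/s


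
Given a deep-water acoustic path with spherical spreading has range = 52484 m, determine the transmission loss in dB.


TL = 20*log10(52484) = 94.4

94.4 dB


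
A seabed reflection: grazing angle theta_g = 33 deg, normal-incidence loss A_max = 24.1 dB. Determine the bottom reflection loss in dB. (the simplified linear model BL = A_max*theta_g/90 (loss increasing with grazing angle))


BL = A_max * theta_g / 90 = 24.1 * 33 / 90 = 8.84

8.84 dB


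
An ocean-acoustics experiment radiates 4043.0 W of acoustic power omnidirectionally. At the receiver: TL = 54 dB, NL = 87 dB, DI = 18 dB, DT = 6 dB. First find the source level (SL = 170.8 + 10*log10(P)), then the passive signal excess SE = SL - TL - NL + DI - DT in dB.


Step 1: SL = 170.8 + 10*log10(4043.0) = 206.87 dB
Step 2: SE = SL - TL - NL + DI - DT = 206.87 - 54 - 87 + 18 - 6 = 77.87

77.87 dB


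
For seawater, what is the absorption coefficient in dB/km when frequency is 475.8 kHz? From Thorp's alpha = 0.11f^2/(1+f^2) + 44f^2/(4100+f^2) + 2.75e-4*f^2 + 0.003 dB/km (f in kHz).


105.586 dB/km


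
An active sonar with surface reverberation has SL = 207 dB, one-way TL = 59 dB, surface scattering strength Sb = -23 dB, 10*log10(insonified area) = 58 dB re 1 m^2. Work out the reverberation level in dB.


124 dB


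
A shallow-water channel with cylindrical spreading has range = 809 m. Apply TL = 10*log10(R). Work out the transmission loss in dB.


TL = 10*log10(809) = 29.08

29.08 dB


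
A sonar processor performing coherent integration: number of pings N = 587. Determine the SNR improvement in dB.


Gain = 10*log10(587) = 27.69

27.69 dB


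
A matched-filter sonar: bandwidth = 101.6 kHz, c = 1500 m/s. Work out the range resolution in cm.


dR = c/(2*BW) = 1500 / (2 * 101.6e3) = 0.0074 m = 0.74 cm

0.74 cm


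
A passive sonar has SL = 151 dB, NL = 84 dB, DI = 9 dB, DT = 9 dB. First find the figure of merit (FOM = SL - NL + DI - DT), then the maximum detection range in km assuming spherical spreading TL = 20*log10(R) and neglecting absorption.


Step 1: FOM = SL - NL + DI - DT = 151 - 84 + 9 - 9 = 67 dB
Step 2: at max range FOM = TL = 20*log10(R), so R = 10^(67/20) = 2238.72 m = 2.24 km

2.24 km


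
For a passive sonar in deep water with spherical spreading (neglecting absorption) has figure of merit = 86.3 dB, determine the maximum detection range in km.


20.65 km


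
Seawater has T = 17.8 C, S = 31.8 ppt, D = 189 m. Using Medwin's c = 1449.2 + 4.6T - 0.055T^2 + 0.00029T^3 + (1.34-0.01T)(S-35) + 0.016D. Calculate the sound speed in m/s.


c = 1449.2 + 4.6*17.8 - 0.055*17.8^2 + 0.00029*17.8^3 + (1.34 - 0.01*17.8)*(31.8 - 35) + 0.016*189 = 1514.59

1514.59 m/s


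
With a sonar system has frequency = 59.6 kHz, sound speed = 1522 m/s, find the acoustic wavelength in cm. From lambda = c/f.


lambda = c/f = 1522 / 59600 = 0.0255 m = 2.55 cm

2.55 cm


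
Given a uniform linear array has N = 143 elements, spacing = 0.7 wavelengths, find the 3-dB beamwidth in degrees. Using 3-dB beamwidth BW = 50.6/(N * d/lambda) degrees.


BW = 50.6 / (143 * 0.7) = 50.6 / 100.1 = 0.51

0.51 deg


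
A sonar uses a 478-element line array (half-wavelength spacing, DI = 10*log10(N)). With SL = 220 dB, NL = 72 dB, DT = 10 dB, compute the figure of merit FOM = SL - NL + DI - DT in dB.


Step 1: DI = 10*log10(478) = 26.79 dB
Step 2: FOM = SL - NL + DI - DT = 220 - 72 + 26.79 - 10 = 164.79

164.79 dB


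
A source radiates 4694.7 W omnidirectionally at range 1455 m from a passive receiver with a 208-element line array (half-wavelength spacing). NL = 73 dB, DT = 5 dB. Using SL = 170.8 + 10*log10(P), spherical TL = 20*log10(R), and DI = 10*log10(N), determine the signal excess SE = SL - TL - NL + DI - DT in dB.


Step 1: SL = 170.8 + 10*log10(4694.7) = 207.52 dB
Step 2: TL = 20*log10(1455) = 63.26 dB
Step 3: DI = 10*log10(208) = 23.18 dB
Step 4: SE = SL - TL - NL + DI - DT = 207.52 - 63.26 - 73 + 23.18 - 5 = 89.44

89.44 dB


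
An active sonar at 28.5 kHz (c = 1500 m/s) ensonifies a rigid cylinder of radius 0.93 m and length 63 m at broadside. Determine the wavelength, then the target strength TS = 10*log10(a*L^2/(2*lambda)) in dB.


Step 1: lambda = c/f = 1500/28500 = 0.05263 m
Step 2: TS = 10*log10(a*L^2/(2*lambda)) = 10*log10(0.93*63^2/(2*0.05263)) = 45.45

45.45 dB


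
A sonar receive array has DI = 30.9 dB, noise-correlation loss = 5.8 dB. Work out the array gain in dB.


25.1 dB


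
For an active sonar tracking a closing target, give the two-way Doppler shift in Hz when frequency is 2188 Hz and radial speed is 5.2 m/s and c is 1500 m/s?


fd = 2*f*v/c = 2 * 2188 * 5.2 / 1500 = 15.17

15.17 Hz


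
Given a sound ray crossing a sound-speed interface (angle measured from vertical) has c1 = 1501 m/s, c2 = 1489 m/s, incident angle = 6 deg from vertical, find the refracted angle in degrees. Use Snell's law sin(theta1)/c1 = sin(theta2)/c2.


5.95 deg


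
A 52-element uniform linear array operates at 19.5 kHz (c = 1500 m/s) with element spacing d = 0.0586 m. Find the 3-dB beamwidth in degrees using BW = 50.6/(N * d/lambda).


1.28 deg


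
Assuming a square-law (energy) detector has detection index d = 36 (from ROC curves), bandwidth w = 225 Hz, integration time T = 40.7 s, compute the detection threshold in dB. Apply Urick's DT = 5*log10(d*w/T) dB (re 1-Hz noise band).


DT = 5*log10(d*w/T) = 5*log10(36 * 225 / 40.7) = 5*log10(199.02) = 11.49

11.49 dB


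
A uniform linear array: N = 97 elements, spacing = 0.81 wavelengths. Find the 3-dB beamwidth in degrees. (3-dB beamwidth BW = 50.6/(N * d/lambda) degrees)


BW = 50.6 / (97 * 0.81) = 50.6 / 78.57 = 0.64

0.64 deg


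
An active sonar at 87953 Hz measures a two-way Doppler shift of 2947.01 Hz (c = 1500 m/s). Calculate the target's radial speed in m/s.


From fd = 2*f*v/c, v = c*fd/(2*f) = 1500 * 2947.01 / (2*87953) = 25.13

25.13 m/s


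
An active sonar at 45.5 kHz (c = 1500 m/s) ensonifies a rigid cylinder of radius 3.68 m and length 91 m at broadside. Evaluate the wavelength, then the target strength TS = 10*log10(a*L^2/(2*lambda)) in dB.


Step 1: lambda = c/f = 1500/45500 = 0.03297 m
Step 2: TS = 10*log10(a*L^2/(2*lambda)) = 10*log10(3.68*91^2/(2*0.03297)) = 56.65

56.65 dB


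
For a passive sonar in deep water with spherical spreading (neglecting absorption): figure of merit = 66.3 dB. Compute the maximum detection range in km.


2.07 km


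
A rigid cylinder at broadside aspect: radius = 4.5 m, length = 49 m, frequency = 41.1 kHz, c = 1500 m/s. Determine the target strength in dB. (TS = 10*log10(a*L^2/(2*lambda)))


lambda = 1500/41100 = 0.0365 m
TS = 10*log10(4.5*49^2/(2*0.0365)) = 51.7

51.7 dB


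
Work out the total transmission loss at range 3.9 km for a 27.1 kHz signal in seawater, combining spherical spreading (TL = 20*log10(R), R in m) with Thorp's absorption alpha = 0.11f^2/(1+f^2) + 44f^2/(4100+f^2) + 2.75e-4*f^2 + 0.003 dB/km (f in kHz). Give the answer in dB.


Step 1 (Thorp): alpha = 0.11*734.41/(1+734.41) + 44*734.41/(4100+734.41) + 2.75e-4*734.41 + 0.003 = 6.999 dB/km
Step 2: TL_spread = 20*log10(3900) = 71.82 dB
Step 3: TL_abs = alpha*R = 6.999 * 3.9 = 27.3 dB
Step 4: TL_total = 71.82 + 27.3 = 99.12

99.12 dB


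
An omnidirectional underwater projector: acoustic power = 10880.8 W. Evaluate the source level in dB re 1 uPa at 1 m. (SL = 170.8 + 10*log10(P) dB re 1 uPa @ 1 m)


211.17 dB


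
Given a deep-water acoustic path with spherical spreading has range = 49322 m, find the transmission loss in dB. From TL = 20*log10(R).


93.86 dB


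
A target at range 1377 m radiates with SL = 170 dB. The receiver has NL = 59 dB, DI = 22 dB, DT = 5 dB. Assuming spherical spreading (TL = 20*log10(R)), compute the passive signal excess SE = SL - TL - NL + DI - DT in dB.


65.22 dB


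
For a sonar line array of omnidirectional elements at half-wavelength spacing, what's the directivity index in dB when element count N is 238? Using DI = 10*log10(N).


DI = 10*log10(238) = 23.77

23.77 dB


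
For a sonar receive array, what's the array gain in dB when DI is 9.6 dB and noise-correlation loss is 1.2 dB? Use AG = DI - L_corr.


AG = DI - L_corr = 9.6 - 1.2 = 8.4

8.4 dB


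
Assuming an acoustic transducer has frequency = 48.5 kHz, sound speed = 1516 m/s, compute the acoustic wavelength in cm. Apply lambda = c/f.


lambda = c/f = 1516 / 48500 = 0.0313 m = 3.13 cm

3.13 cm


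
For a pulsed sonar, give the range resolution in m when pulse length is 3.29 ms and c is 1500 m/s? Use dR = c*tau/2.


dR = c*tau/2 = 1500 * 3.29e-3 / 2 = 2.4675

2.4675 m


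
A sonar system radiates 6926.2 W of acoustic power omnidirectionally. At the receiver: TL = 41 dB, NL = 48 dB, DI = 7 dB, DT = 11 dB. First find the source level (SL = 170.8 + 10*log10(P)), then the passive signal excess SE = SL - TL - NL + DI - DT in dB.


Step 1: SL = 170.8 + 10*log10(6926.2) = 209.2 dB
Step 2: SE = SL - TL - NL + DI - DT = 209.2 - 41 - 48 + 7 - 11 = 116.2

116.2 dB


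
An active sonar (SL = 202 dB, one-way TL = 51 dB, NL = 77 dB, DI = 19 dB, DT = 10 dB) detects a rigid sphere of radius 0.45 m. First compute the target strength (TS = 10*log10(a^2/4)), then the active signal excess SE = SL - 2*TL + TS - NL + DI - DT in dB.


Step 1: TS = 10*log10(0.45^2/4) = -12.96 dB
Step 2: SE = SL - 2*TL + TS - NL + DI - DT = 202 - 2*51 + (-12.96) - 77 + 19 - 10 = 19.04

19.04 dB


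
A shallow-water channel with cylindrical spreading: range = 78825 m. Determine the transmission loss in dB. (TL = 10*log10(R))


TL = 10*log10(78825) = 48.97

48.97 dB


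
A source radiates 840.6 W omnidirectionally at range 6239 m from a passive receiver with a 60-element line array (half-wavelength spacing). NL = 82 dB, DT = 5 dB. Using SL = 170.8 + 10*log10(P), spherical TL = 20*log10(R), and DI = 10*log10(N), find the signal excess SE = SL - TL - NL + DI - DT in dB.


Step 1: SL = 170.8 + 10*log10(840.6) = 200.05 dB
Step 2: TL = 20*log10(6239) = 75.9 dB
Step 3: DI = 10*log10(60) = 17.78 dB
Step 4: SE = SL - TL - NL + DI - DT = 200.05 - 75.9 - 82 + 17.78 - 5 = 54.93

54.93 dB


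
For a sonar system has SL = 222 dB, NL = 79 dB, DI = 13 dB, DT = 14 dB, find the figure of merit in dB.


FOM = SL - NL + DI - DT = 222 - 79 + 13 - 14 = 142

142 dB


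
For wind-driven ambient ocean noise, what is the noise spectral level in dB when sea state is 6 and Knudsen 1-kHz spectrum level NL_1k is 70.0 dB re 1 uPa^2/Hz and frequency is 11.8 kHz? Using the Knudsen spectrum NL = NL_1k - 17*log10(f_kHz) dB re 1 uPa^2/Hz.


NL = NL_1k - 17*log10(f_kHz) = 70.0 - 17*log10(11.8) = 70.0 - (18.22) = 51.78

51.78 dB


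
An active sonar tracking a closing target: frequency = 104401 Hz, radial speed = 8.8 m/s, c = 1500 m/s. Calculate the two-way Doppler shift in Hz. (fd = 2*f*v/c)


fd = 2*f*v/c = 2 * 104401 * 8.8 / 1500 = 1224.97

1224.97 Hz


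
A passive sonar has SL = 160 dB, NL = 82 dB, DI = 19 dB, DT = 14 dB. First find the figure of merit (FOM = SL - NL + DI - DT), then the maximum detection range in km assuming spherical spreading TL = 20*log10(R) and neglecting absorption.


Step 1: FOM = SL - NL + DI - DT = 160 - 82 + 19 - 14 = 83 dB
Step 2: at max range FOM = TL = 20*log10(R), so R = 10^(83/20) = 14125.38 m = 14.13 km

14.13 km


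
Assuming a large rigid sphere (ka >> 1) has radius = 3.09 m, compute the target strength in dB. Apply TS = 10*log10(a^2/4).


3.78 dB


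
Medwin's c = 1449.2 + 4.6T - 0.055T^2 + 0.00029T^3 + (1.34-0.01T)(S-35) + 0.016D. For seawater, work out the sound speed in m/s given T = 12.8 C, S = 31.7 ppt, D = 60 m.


c = 1449.2 + 4.6*12.8 - 0.055*12.8^2 + 0.00029*12.8^3 + (1.34 - 0.01*12.8)*(31.7 - 35) + 0.016*60 = 1496.64

1496.64 m/s


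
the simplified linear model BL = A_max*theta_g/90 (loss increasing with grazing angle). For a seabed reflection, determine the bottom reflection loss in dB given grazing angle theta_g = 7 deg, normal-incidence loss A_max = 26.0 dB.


2.02 dB


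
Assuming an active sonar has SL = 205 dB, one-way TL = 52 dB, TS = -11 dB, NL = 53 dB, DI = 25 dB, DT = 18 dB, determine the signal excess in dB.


SE = SL - 2*TL + TS - NL + DI - DT = 205 - 2*52 + (-11) - 53 + 25 - 18 = 44

44 dB


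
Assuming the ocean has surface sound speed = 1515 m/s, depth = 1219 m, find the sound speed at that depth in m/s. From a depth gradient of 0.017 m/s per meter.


c = 1515 + 0.017 * 1219 = 1535.723

1535.723 m/s


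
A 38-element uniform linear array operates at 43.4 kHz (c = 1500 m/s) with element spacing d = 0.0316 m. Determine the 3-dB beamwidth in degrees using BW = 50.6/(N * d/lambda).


Step 1: lambda = 1500/43400 = 0.03456 m
Step 2: d/lambda = 0.0316/0.03456 = 0.9144
Step 3: BW = 50.6/(N * d/lambda) = 50.6/(38 * 0.9144) = 1.46

1.46 deg


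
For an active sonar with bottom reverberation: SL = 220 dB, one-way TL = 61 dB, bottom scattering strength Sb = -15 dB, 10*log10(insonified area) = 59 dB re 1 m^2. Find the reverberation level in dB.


142 dB


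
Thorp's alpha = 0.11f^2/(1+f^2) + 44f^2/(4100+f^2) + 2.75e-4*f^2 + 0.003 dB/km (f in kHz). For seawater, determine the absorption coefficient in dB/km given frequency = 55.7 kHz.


f^2 = 3102.49
alpha = 0.11*3102.49/(1+3102.49) + 44*3102.49/(4100+3102.49) + 2.75e-4*3102.49 + 0.003 = 19.919

19.919 dB/km


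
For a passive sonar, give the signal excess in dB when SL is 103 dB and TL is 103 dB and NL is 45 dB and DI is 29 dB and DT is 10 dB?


SE = SL - TL - NL + DI - DT = 103 - 103 - 45 + 29 - 10 = -26

-26 dB


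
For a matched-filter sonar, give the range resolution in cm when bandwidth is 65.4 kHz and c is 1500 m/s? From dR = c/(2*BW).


1.15 cm


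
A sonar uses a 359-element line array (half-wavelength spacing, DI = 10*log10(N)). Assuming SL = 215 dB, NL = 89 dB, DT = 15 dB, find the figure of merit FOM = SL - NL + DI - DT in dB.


136.55 dB


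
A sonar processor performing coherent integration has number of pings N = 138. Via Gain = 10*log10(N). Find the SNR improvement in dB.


21.4 dB


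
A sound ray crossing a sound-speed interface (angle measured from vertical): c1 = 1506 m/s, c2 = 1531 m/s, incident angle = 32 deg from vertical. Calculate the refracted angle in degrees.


32.6 deg


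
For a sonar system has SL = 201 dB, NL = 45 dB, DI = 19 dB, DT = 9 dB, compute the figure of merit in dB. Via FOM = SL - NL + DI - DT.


166 dB


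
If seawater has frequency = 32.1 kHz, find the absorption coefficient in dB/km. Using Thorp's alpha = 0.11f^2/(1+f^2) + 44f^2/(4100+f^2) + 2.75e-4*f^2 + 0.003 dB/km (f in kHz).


9.233 dB/km


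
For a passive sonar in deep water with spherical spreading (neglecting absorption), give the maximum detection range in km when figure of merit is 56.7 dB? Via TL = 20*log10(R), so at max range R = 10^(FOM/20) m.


0.68 km


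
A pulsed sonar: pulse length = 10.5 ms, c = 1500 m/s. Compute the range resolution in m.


dR = c*tau/2 = 1500 * 10.5e-3 / 2 = 7.875

7.875 m


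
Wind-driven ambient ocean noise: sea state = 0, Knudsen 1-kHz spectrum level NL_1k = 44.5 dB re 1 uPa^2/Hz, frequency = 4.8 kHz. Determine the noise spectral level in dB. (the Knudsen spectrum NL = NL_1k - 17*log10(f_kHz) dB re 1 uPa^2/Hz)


32.92 dB


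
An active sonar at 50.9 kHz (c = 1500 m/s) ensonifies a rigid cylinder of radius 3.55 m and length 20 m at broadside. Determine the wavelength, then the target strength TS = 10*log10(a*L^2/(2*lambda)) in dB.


Step 1: lambda = c/f = 1500/50900 = 0.02947 m
Step 2: TS = 10*log10(a*L^2/(2*lambda)) = 10*log10(3.55*20^2/(2*0.02947)) = 43.82

43.82 dB


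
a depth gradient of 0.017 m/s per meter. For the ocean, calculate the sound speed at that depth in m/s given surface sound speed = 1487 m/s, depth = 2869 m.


c = 1487 + 0.017 * 2869 = 1535.773

1535.773 m/s


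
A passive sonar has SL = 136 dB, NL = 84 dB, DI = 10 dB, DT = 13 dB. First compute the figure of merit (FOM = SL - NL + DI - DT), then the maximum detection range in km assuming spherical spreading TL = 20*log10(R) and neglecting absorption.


Step 1: FOM = SL - NL + DI - DT = 136 - 84 + 10 - 13 = 49 dB
Step 2: at max range FOM = TL = 20*log10(R), so R = 10^(49/20) = 281.84 m = 0.28 km

0.28 km


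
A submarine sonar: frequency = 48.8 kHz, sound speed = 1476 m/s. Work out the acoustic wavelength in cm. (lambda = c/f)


lambda = c/f = 1476 / 48800 = 0.0302 m = 3.02 cm

3.02 cm


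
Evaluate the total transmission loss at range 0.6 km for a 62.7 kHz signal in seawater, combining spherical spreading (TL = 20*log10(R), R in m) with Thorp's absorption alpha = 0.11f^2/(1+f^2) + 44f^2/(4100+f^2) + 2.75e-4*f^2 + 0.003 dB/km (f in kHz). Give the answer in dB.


69.2 dB


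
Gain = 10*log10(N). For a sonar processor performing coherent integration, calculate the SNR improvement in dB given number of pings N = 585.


Gain = 10*log10(585) = 27.67

27.67 dB
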